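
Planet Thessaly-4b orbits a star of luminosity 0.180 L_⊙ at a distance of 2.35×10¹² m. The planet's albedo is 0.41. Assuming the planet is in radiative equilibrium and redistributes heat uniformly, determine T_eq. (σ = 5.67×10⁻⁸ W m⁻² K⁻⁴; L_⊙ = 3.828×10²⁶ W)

L = 0.180 × 3.828×10²⁶ = 6.89×10²⁵ W.
Flux: S = L/(4πd²) = 6.89×10²⁵/(4π×(2.35×10¹²)²) = 0.993 W m⁻².
Energy balance: absorbed = emitted ⇒ πR²·S(1−A) = 4πR²·σT_eq⁴, so T_eq⁴ = S(1−A)/(4σ).
T_eq = [0.993 × 0.59 / (4 × 5.67×10⁻⁸)]^(1/4) = (2.58×10⁶)^(1/4) = 40.1 K.

T_eq ≈ 40.1 K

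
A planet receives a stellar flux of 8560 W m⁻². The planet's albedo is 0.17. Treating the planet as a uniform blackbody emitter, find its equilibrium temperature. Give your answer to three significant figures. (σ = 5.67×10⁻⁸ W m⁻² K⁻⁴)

T_eq ≈ 421 K

Energy balance: absorbed = emitted ⇒ πR²·S(1−A) = 4πR²·σT_eq⁴, so T_eq⁴ = S(1−A)/(4σ).
T_eq = [8560 × 0.83 / (4 × 5.67×10⁻⁸)]^(1/4) = (3.13×10¹⁰)^(1/4) = 421 K.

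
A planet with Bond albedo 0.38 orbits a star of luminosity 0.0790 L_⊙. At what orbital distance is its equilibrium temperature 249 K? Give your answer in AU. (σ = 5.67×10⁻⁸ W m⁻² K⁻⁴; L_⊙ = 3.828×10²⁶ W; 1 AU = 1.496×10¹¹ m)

d ≈ 0.277 AU

L = 0.0790 × 3.828×10²⁶ = 3.02×10²⁵ W.
From T_eq⁴ = L(1−A)/(16πσd²): d = √[L(1−A)/(16πσT_eq⁴)].
d = √[3.02×10²⁵ × 0.62 / (16π × 5.67×10⁻⁸ × (249)⁴)] = 4.14×10¹⁰ m = 0.277 AU.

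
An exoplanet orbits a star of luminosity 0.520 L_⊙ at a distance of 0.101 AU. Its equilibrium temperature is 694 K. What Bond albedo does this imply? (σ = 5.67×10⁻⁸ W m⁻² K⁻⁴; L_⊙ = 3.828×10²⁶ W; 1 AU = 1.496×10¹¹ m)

d = 0.101 AU = 1.51×10¹⁰ m.
L = 0.520 × 3.828×10²⁶ = 1.99×10²⁶ W.
Flux: S = L/(4πd²) = 1.99×10²⁶/(4π×(1.51×10¹⁰)²) = 6.94×10⁴ W m⁻².
From T_eq⁴ = S(1−A)/(4σ): 1−A = 4σT_eq⁴/S.
1−A = 4 × 5.67×10⁻⁸ × (694)⁴ / 6.94×10⁴ = 0.758.

A ≈ 0.24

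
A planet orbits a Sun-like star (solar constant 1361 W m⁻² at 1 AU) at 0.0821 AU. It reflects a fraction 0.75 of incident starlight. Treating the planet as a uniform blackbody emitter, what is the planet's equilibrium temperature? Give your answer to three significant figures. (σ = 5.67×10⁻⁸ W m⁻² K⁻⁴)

T_eq ≈ 687 K

Flux at 0.0821 AU: S = 1361/0.0821² = 2.02×10⁵ W m⁻².
Energy balance: absorbed = emitted ⇒ πR²·S(1−A) = 4πR²·σT_eq⁴, so T_eq⁴ = S(1−A)/(4σ).
T_eq = [2.02×10⁵ × 0.25 / (4 × 5.67×10⁻⁸)]^(1/4) = (2.23×10¹¹)^(1/4) = 687 K.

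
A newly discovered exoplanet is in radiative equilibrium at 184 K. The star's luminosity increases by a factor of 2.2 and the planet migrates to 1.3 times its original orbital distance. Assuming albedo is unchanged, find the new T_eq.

T_eq ≈ 197 K

T_eq ∝ L^(1/4) · d^(−1/2).
T′ = 184 × 2.2^(1/4) / 1.3^(1/2) = 197 K.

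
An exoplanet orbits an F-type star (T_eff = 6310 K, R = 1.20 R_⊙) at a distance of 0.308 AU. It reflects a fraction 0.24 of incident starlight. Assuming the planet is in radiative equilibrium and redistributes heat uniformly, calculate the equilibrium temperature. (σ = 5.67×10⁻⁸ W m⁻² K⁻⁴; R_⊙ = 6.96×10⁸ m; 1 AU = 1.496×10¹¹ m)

R_⋆ = 1.20 × 6.96×10⁸ = 8.35×10⁸ m.
d = 0.308 AU = 4.61×10¹⁰ m.
L = 4πR_⋆²σT_⋆⁴ = 4π(8.35×10⁸)² × 5.67×10⁻⁸ × (6310)⁴ = 7.88×10²⁶ W.
S = L/(4πd²) = 2.95×10⁴ W m⁻².
Energy balance: absorbed = emitted ⇒ πR²·S(1−A) = 4πR²·σT_eq⁴, so T_eq⁴ = S(1−A)/(4σ).
T_eq = [2.95×10⁴ × 0.76 / (4 × 5.67×10⁻⁸)]^(1/4) = (9.90×10¹⁰)^(1/4) = 561 K.

T_eq ≈ 561 K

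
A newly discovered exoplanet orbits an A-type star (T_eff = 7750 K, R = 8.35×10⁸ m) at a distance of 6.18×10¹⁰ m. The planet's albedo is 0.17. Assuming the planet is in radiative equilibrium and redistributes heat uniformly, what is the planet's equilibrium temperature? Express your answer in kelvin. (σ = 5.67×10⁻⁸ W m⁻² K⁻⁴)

T_eq ≈ 608 K

L = 4πR_⋆²σT_⋆⁴ = 4π(8.35×10⁸)² × 5.67×10⁻⁸ × (7750)⁴ = 1.79×10²⁷ W.
S = L/(4πd²) = 3.73×10⁴ W m⁻².
Energy balance: absorbed = emitted ⇒ πR²·S(1−A) = 4πR²·σT_eq⁴, so T_eq⁴ = S(1−A)/(4σ).
T_eq = [3.73×10⁴ × 0.83 / (4 × 5.67×10⁻⁸)]^(1/4) = (1.37×10¹¹)^(1/4) = 608 K.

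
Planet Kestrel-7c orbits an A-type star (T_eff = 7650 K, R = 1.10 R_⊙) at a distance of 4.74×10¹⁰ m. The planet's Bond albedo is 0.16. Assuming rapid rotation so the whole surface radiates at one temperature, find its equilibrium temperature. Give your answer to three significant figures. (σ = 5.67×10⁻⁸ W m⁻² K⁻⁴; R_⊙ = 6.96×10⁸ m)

R_⋆ = 1.10 × 6.96×10⁸ = 7.66×10⁸ m.
L = 4πR_⋆²σT_⋆⁴ = 4π(7.66×10⁸)² × 5.67×10⁻⁸ × (7650)⁴ = 1.43×10²⁷ W.
S = L/(4πd²) = 5.07×10⁴ W m⁻².
Energy balance: absorbed = emitted ⇒ πR²·S(1−A) = 4πR²·σT_eq⁴, so T_eq⁴ = S(1−A)/(4σ).
T_eq = [5.07×10⁴ × 0.84 / (4 × 5.67×10⁻⁸)]^(1/4) = (1.88×10¹¹)^(1/4) = 658 K.

T_eq ≈ 658 K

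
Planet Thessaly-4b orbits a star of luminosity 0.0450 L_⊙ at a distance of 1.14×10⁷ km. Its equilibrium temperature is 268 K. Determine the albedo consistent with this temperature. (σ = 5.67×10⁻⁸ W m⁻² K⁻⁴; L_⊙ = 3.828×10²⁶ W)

d = 1.14×10⁷ km = 1.14×10¹⁰ m.
L = 0.0450 × 3.828×10²⁶ = 1.72×10²⁵ W.
Flux: S = L/(4πd²) = 1.72×10²⁵/(4π×(1.14×10¹⁰)²) = 1.05×10⁴ W m⁻².
From T_eq⁴ = S(1−A)/(4σ): 1−A = 4σT_eq⁴/S.
1−A = 4 × 5.67×10⁻⁸ × (268)⁴ / 1.05×10⁴ = 0.111.

A ≈ 0.89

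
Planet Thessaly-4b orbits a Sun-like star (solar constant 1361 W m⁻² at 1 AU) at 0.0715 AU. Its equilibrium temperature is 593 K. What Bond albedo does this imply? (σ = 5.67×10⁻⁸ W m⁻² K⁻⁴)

Flux at 0.0715 AU: S = 1361/0.0715² = 2.66×10⁵ W m⁻².
From T_eq⁴ = S(1−A)/(4σ): 1−A = 4σT_eq⁴/S.
1−A = 4 × 5.67×10⁻⁸ × (593)⁴ / 2.66×10⁵ = 0.105.

A ≈ 0.89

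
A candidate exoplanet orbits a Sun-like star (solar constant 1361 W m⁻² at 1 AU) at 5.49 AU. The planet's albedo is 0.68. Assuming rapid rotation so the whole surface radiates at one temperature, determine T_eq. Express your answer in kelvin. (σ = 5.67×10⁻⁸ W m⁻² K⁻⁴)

Flux at 5.49 AU: S = 1361/5.49² = 45.2 W m⁻².
Energy balance: absorbed = emitted ⇒ πR²·S(1−A) = 4πR²·σT_eq⁴, so T_eq⁴ = S(1−A)/(4σ).
T_eq = [45.2 × 0.32 / (4 × 5.67×10⁻⁸)]^(1/4) = (6.37×10⁷)^(1/4) = 89.3 K.

T_eq ≈ 89.3 K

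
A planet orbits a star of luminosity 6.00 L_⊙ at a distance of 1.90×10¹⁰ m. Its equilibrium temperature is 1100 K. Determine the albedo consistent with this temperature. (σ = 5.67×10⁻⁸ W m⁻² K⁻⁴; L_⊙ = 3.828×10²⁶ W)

A ≈ 0.34

L = 6.00 × 3.828×10²⁶ = 2.30×10²⁷ W.
Flux: S = L/(4πd²) = 2.30×10²⁷/(4π×(1.90×10¹⁰)²) = 5.06×10⁵ W m⁻².
From T_eq⁴ = S(1−A)/(4σ): 1−A = 4σT_eq⁴/S.
1−A = 4 × 5.67×10⁻⁸ × (1100)⁴ / 5.06×10⁵ = 0.656.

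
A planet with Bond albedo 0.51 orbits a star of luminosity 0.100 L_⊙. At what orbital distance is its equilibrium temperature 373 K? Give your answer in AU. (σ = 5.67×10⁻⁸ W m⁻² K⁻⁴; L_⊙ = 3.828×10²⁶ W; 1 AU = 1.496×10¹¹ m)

L = 0.100 × 3.828×10²⁶ = 3.83×10²⁵ W.
From T_eq⁴ = L(1−A)/(16πσd²): d = √[L(1−A)/(16πσT_eq⁴)].
d = √[3.83×10²⁵ × 0.49 / (16π × 5.67×10⁻⁸ × (373)⁴)] = 1.84×10¹⁰ m = 0.123 AU.

d ≈ 0.123 AU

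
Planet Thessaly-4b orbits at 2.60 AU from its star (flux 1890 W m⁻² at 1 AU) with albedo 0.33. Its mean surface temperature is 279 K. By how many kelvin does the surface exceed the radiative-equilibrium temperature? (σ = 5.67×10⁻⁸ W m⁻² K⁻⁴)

S = 1890/2.60² = 279.6 W m⁻².
T_eq = [S(1−A)/(4σ)]^(1/4) = [279.6×0.67/(4×5.67×10⁻⁸)]^(1/4) = 169.5 K.
ΔT = T_surf − T_eq = 279 − 169.5.

ΔT ≈ 109.5 K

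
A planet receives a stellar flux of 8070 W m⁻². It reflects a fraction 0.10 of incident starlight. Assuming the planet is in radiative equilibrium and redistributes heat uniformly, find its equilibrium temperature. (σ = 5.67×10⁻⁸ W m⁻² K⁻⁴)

Energy balance: absorbed = emitted ⇒ πR²·S(1−A) = 4πR²·σT_eq⁴, so T_eq⁴ = S(1−A)/(4σ).
T_eq = [8070 × 0.90 / (4 × 5.67×10⁻⁸)]^(1/4) = (3.20×10¹⁰)^(1/4) = 423 K.

T_eq ≈ 423 K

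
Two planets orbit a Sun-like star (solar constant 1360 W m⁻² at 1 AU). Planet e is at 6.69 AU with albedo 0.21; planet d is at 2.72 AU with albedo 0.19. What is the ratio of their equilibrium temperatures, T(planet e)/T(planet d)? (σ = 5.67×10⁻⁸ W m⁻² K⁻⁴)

T_eq = [S₀(1−A)/(4σd²)]^(1/4), so T ∝ (1−A)^(1/4) / √d.
T₁ = [1360×0.79/(4×5.67×10⁻⁸×6.69²)]^(1/4) = 101.43 K.
T₂ = [1360×0.81/(4×5.67×10⁻⁸×2.72²)]^(1/4) = 160.07 K.

T₁/T₂ ≈ 0.634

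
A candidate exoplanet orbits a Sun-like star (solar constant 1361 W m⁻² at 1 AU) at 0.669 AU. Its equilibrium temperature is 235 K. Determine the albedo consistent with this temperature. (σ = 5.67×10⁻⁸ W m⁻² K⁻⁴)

A ≈ 0.77

Flux at 0.669 AU: S = 1361/0.669² = 3040 W m⁻².
From T_eq⁴ = S(1−A)/(4σ): 1−A = 4σT_eq⁴/S.
1−A = 4 × 5.67×10⁻⁸ × (235)⁴ / 3040 = 0.227.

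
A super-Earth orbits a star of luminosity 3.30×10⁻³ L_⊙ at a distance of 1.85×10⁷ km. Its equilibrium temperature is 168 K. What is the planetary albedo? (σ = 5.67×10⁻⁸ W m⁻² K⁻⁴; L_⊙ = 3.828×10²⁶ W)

A ≈ 0.38

d = 1.85×10⁷ km = 1.85×10¹⁰ m.
L = 3.30×10⁻³ × 3.828×10²⁶ = 1.26×10²⁴ W.
Flux: S = L/(4πd²) = 1.26×10²⁴/(4π×(1.85×10¹⁰)²) = 294 W m⁻².
From T_eq⁴ = S(1−A)/(4σ): 1−A = 4σT_eq⁴/S.
1−A = 4 × 5.67×10⁻⁸ × (168)⁴ / 294 = 0.615.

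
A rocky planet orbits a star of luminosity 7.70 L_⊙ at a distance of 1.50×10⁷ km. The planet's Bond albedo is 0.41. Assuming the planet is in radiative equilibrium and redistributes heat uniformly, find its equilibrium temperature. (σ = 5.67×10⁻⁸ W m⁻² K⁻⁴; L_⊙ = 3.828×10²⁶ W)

T_eq ≈ 1280 K

d = 1.50×10⁷ km = 1.50×10¹⁰ m.
L = 7.70 × 3.828×10²⁶ = 2.95×10²⁷ W.
Flux: S = L/(4πd²) = 2.95×10²⁷/(4π×(1.50×10¹⁰)²) = 1.04×10⁶ W m⁻².
Energy balance: absorbed = emitted ⇒ πR²·S(1−A) = 4πR²·σT_eq⁴, so T_eq⁴ = S(1−A)/(4σ).
T_eq = [1.04×10⁶ × 0.59 / (4 × 5.67×10⁻⁸)]^(1/4) = (2.71×10¹²)^(1/4) = 1280 K.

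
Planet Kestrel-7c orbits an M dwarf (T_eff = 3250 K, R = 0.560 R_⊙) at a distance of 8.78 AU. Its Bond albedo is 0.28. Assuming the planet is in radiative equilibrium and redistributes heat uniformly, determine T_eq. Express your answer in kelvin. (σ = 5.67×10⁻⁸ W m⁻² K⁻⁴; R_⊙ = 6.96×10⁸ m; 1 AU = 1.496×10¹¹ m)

T_eq ≈ 36.5 K

R_⋆ = 0.560 × 6.96×10⁸ = 3.90×10⁸ m.
d = 8.78 AU = 1.31×10¹² m.
L = 4πR_⋆²σT_⋆⁴ = 4π(3.90×10⁸)² × 5.67×10⁻⁸ × (3250)⁴ = 1.21×10²⁵ W.
S = L/(4πd²) = 0.557 W m⁻².
Energy balance: absorbed = emitted ⇒ πR²·S(1−A) = 4πR²·σT_eq⁴, so T_eq⁴ = S(1−A)/(4σ).
T_eq = [0.557 × 0.72 / (4 × 5.67×10⁻⁸)]^(1/4) = (1.77×10⁶)^(1/4) = 36.5 K.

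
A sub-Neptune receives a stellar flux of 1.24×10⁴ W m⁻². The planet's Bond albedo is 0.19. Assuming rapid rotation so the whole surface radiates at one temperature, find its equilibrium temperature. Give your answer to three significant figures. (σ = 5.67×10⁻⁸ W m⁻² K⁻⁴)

Energy balance: absorbed = emitted ⇒ πR²·S(1−A) = 4πR²·σT_eq⁴, so T_eq⁴ = S(1−A)/(4σ).
T_eq = [1.24×10⁴ × 0.81 / (4 × 5.67×10⁻⁸)]^(1/4) = (4.43×10¹⁰)^(1/4) = 459 K.

T_eq ≈ 459 K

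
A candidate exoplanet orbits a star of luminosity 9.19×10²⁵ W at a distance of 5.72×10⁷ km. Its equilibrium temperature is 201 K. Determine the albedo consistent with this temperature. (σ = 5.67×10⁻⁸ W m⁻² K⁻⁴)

d = 5.72×10⁷ km = 5.72×10¹⁰ m.
Flux: S = L/(4πd²) = 9.19×10²⁵/(4π×(5.72×10¹⁰)²) = 2240 W m⁻².
From T_eq⁴ = S(1−A)/(4σ): 1−A = 4σT_eq⁴/S.
1−A = 4 × 5.67×10⁻⁸ × (201)⁴ / 2240 = 0.166.

A ≈ 0.83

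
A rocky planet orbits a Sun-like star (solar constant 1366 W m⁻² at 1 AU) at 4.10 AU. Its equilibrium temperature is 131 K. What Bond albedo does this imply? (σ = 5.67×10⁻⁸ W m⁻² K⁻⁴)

A ≈ 0.18

Flux at 4.10 AU: S = 1366/4.10² = 81.3 W m⁻².
From T_eq⁴ = S(1−A)/(4σ): 1−A = 4σT_eq⁴/S.
1−A = 4 × 5.67×10⁻⁸ × (131)⁴ / 81.3 = 0.822.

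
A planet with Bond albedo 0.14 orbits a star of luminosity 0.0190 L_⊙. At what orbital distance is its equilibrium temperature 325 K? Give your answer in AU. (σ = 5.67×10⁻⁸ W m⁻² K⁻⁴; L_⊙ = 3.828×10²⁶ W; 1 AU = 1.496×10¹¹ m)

L = 0.0190 × 3.828×10²⁶ = 7.27×10²⁴ W.
From T_eq⁴ = L(1−A)/(16πσd²): d = √[L(1−A)/(16πσT_eq⁴)].
d = √[7.27×10²⁴ × 0.86 / (16π × 5.67×10⁻⁸ × (325)⁴)] = 1.40×10¹⁰ m = 0.0938 AU.

d ≈ 0.0938 AU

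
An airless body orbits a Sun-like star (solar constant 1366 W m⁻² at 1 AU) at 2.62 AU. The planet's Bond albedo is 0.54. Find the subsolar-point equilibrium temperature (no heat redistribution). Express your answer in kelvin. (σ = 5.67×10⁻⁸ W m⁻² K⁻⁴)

Flux at 2.62 AU: S = 1366/2.62² = 199 W m⁻².
At the subsolar point the surface absorbs S(1−A) and emits σT⁴ per unit area — no factor of 4, since only the local patch is in balance.
T = [199 × 0.46 / 5.67×10⁻⁸]^(1/4) = (1.61×10⁹)^(1/4) = 200 K.

T_ss ≈ 200 K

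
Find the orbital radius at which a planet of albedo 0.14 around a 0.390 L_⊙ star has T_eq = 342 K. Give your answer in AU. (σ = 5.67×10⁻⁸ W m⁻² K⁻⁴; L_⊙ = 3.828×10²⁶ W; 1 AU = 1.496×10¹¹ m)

L = 0.390 × 3.828×10²⁶ = 1.49×10²⁶ W.
From T_eq⁴ = L(1−A)/(16πσd²): d = √[L(1−A)/(16πσT_eq⁴)].
d = √[1.49×10²⁶ × 0.86 / (16π × 5.67×10⁻⁸ × (342)⁴)] = 5.74×10¹⁰ m = 0.384 AU.

d ≈ 0.384 AU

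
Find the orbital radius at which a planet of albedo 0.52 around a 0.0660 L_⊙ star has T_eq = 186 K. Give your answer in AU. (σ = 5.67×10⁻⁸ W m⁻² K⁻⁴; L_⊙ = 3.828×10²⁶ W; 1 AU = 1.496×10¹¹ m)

L = 0.0660 × 3.828×10²⁶ = 2.53×10²⁵ W.
From T_eq⁴ = L(1−A)/(16πσd²): d = √[L(1−A)/(16πσT_eq⁴)].
d = √[2.53×10²⁵ × 0.48 / (16π × 5.67×10⁻⁸ × (186)⁴)] = 5.96×10¹⁰ m = 0.399 AU.

d ≈ 0.399 AU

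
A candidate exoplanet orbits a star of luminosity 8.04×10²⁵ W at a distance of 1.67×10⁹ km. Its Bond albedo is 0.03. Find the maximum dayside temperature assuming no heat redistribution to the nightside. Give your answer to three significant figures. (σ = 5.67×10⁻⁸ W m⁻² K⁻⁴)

T_ss ≈ 79.1 K

d = 1.67×10⁹ km = 1.67×10¹² m.
Flux: S = L/(4πd²) = 8.04×10²⁵/(4π×(1.67×10¹²)²) = 2.29 W m⁻².
With no redistribution each surface element balances locally: S(1−A) = σT⁴.
T = [2.29 × 0.97 / 5.67×10⁻⁸]^(1/4) = (3.92×10⁷)^(1/4) = 79.1 K.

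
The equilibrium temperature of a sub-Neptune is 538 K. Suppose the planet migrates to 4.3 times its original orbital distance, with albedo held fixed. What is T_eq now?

T_eq ≈ 259 K

T_eq ∝ L^(1/4) · d^(−1/2).
T′ = 538 / 4.3^(1/2) = 259 K.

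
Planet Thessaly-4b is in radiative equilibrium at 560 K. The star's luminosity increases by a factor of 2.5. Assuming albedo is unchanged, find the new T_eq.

T_eq ≈ 704 K

T_eq ∝ L^(1/4) · d^(−1/2).
T′ = 560 × 2.5^(1/4) = 704 K.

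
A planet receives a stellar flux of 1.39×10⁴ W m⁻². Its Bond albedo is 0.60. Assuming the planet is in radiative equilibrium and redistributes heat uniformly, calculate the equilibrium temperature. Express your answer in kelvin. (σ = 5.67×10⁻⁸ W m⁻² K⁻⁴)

Energy balance: absorbed = emitted ⇒ πR²·S(1−A) = 4πR²·σT_eq⁴, so T_eq⁴ = S(1−A)/(4σ).
T_eq = [1.39×10⁴ × 0.40 / (4 × 5.67×10⁻⁸)]^(1/4) = (2.45×10¹⁰)^(1/4) = 396 K.

T_eq ≈ 396 K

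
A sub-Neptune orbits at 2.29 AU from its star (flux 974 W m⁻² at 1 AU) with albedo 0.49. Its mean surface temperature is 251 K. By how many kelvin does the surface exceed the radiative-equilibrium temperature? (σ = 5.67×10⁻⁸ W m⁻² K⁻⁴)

ΔT ≈ 108.0 K

S = 974/2.29² = 185.7 W m⁻².
T_eq = [S(1−A)/(4σ)]^(1/4) = [185.7×0.51/(4×5.67×10⁻⁸)]^(1/4) = 143.0 K.
ΔT = T_surf − T_eq = 251 − 143.0.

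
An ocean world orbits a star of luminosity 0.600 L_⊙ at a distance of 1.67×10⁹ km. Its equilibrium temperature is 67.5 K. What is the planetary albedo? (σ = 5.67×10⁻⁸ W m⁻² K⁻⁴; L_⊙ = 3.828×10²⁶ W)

d = 1.67×10⁹ km = 1.67×10¹² m.
L = 0.600 × 3.828×10²⁶ = 2.30×10²⁶ W.
Flux: S = L/(4πd²) = 2.30×10²⁶/(4π×(1.67×10¹²)²) = 6.55 W m⁻².
From T_eq⁴ = S(1−A)/(4σ): 1−A = 4σT_eq⁴/S.
1−A = 4 × 5.67×10⁻⁸ × (67.5)⁴ / 6.55 = 0.718.

A ≈ 0.28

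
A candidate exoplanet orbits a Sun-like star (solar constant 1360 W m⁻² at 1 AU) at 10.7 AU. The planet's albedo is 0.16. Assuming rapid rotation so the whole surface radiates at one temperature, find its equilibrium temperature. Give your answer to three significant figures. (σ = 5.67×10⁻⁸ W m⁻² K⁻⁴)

T_eq ≈ 81.4 K

Flux at 10.7 AU: S = 1360/10.7² = 11.9 W m⁻².
Energy balance: absorbed = emitted ⇒ πR²·S(1−A) = 4πR²·σT_eq⁴, so T_eq⁴ = S(1−A)/(4σ).
T_eq = [11.9 × 0.84 / (4 × 5.67×10⁻⁸)]^(1/4) = (4.40×10⁷)^(1/4) = 81.4 K.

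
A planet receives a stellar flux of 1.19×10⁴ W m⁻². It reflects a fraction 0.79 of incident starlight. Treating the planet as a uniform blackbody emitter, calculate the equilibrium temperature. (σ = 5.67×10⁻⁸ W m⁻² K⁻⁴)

Energy balance: absorbed = emitted ⇒ πR²·S(1−A) = 4πR²·σT_eq⁴, so T_eq⁴ = S(1−A)/(4σ).
T_eq = [1.19×10⁴ × 0.21 / (4 × 5.67×10⁻⁸)]^(1/4) = (1.10×10¹⁰)^(1/4) = 324 K.

T_eq ≈ 324 K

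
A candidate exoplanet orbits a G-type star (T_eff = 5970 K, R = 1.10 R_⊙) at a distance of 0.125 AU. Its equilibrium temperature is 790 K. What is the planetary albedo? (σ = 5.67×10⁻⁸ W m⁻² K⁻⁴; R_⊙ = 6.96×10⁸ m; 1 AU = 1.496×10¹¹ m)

A ≈ 0.27

R_⋆ = 1.10 × 6.96×10⁸ = 7.66×10⁸ m.
d = 0.125 AU = 1.87×10¹⁰ m.
L = 4πR_⋆²σT_⋆⁴ = 4π(7.66×10⁸)² × 5.67×10⁻⁸ × (5970)⁴ = 5.31×10²⁶ W.
S = L/(4πd²) = 1.21×10⁵ W m⁻².
From T_eq⁴ = S(1−A)/(4σ): 1−A = 4σT_eq⁴/S.
1−A = 4 × 5.67×10⁻⁸ × (790)⁴ / 1.21×10⁵ = 0.732.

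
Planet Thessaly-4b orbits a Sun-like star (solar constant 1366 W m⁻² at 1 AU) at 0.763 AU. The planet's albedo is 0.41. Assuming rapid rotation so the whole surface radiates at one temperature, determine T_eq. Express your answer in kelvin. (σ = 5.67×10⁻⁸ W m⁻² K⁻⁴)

Flux at 0.763 AU: S = 1366/0.763² = 2350 W m⁻².
Energy balance: absorbed = emitted ⇒ πR²·S(1−A) = 4πR²·σT_eq⁴, so T_eq⁴ = S(1−A)/(4σ).
T_eq = [2350 × 0.59 / (4 × 5.67×10⁻⁸)]^(1/4) = (6.10×10⁹)^(1/4) = 280 K.

T_eq ≈ 280 K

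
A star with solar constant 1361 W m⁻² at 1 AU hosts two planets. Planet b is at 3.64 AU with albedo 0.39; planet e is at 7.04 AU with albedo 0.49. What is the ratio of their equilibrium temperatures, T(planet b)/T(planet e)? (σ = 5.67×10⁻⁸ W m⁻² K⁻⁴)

T_eq = [S₀(1−A)/(4σd²)]^(1/4), so T ∝ (1−A)^(1/4) / √d.
T₁ = [1361×0.61/(4×5.67×10⁻⁸×3.64²)]^(1/4) = 128.92 K.
T₂ = [1361×0.51/(4×5.67×10⁻⁸×7.04²)]^(1/4) = 88.65 K.

T₁/T₂ ≈ 1.454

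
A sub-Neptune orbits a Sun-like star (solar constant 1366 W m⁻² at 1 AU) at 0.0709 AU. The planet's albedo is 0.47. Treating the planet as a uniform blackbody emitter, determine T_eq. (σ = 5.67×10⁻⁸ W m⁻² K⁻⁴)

Flux at 0.0709 AU: S = 1366/0.0709² = 2.72×10⁵ W m⁻².
Energy balance: absorbed = emitted ⇒ πR²·S(1−A) = 4πR²·σT_eq⁴, so T_eq⁴ = S(1−A)/(4σ).
T_eq = [2.72×10⁵ × 0.53 / (4 × 5.67×10⁻⁸)]^(1/4) = (6.35×10¹¹)^(1/4) = 893 K.

T_eq ≈ 893 K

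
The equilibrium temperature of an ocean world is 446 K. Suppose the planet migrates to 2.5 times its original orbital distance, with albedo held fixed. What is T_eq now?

T_eq ∝ L^(1/4) · d^(−1/2).
T′ = 446 / 2.5^(1/2) = 282 K.

T_eq ≈ 282 K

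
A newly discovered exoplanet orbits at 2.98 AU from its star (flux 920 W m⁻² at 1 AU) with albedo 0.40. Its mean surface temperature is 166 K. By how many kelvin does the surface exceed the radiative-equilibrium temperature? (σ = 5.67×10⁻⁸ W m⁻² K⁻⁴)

S = 920/2.98² = 103.6 W m⁻².
T_eq = [S(1−A)/(4σ)]^(1/4) = [103.6×0.60/(4×5.67×10⁻⁸)]^(1/4) = 128.7 K.
ΔT = T_surf − T_eq = 166 − 128.7.

ΔT ≈ 37.3 K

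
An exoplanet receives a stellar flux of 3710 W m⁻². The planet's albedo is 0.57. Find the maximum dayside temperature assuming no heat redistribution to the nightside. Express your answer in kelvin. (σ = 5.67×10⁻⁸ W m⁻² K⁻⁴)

T_ss ≈ 410 K

With no redistribution each surface element balances locally: S(1−A) = σT⁴.
T = [3710 × 0.43 / 5.67×10⁻⁸]^(1/4) = (2.81×10¹⁰)^(1/4) = 410 K.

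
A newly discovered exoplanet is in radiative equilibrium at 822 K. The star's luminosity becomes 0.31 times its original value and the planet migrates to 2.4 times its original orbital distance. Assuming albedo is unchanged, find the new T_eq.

T_eq ≈ 396 K

T_eq ∝ L^(1/4) · d^(−1/2).
T′ = 822 × 0.31^(1/4) / 2.4^(1/2) = 396 K.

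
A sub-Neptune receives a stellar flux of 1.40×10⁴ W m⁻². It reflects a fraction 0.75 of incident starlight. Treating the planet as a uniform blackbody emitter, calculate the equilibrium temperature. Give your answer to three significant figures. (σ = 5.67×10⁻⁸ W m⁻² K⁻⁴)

T_eq ≈ 352 K

Energy balance: absorbed = emitted ⇒ πR²·S(1−A) = 4πR²·σT_eq⁴, so T_eq⁴ = S(1−A)/(4σ).
T_eq = [1.40×10⁴ × 0.25 / (4 × 5.67×10⁻⁸)]^(1/4) = (1.54×10¹⁰)^(1/4) = 352 K.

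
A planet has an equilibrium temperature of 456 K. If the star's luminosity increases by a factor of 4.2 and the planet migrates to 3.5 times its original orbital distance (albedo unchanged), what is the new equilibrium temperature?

T_eq ≈ 349 K

T_eq ∝ L^(1/4) · d^(−1/2).
T′ = 456 × 4.2^(1/4) / 3.5^(1/2) = 349 K.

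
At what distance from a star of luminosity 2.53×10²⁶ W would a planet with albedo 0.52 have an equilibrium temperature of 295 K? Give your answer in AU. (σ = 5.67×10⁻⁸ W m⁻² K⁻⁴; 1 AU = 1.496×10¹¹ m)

From T_eq⁴ = L(1−A)/(16πσd²): d = √[L(1−A)/(16πσT_eq⁴)].
d = √[2.53×10²⁶ × 0.48 / (16π × 5.67×10⁻⁸ × (295)⁴)] = 7.50×10¹⁰ m = 0.501 AU.

d ≈ 0.501 AU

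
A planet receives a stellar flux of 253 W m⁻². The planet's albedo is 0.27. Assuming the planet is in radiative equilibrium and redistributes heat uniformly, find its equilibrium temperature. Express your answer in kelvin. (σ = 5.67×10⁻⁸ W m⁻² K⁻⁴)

Energy balance: absorbed = emitted ⇒ πR²·S(1−A) = 4πR²·σT_eq⁴, so T_eq⁴ = S(1−A)/(4σ).
T_eq = [253 × 0.73 / (4 × 5.67×10⁻⁸)]^(1/4) = (8.14×10⁸)^(1/4) = 169 K.

T_eq ≈ 169 K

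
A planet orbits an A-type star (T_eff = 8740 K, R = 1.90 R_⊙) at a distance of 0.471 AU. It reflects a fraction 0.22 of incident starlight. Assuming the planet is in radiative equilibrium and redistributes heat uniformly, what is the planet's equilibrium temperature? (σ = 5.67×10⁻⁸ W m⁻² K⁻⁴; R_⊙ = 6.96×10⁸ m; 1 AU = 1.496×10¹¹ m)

R_⋆ = 1.90 × 6.96×10⁸ = 1.32×10⁹ m.
d = 0.471 AU = 7.05×10¹⁰ m.
L = 4πR_⋆²σT_⋆⁴ = 4π(1.32×10⁹)² × 5.67×10⁻⁸ × (8740)⁴ = 7.27×10²⁷ W.
S = L/(4πd²) = 1.17×10⁵ W m⁻².
Energy balance: absorbed = emitted ⇒ πR²·S(1−A) = 4πR²·σT_eq⁴, so T_eq⁴ = S(1−A)/(4σ).
T_eq = [1.17×10⁵ × 0.78 / (4 × 5.67×10⁻⁸)]^(1/4) = (4.01×10¹¹)^(1/4) = 796 K.

T_eq ≈ 796 K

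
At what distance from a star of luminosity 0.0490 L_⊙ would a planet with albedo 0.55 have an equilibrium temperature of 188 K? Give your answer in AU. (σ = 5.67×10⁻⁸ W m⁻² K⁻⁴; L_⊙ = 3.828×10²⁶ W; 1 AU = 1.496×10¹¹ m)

L = 0.0490 × 3.828×10²⁶ = 1.88×10²⁵ W.
From T_eq⁴ = L(1−A)/(16πσd²): d = √[L(1−A)/(16πσT_eq⁴)].
d = √[1.88×10²⁵ × 0.45 / (16π × 5.67×10⁻⁸ × (188)⁴)] = 4.87×10¹⁰ m = 0.325 AU.

d ≈ 0.325 AU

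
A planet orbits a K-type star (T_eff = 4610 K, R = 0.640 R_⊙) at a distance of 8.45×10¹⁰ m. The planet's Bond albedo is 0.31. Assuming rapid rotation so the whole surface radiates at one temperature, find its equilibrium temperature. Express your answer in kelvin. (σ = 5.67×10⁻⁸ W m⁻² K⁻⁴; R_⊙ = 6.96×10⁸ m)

T_eq ≈ 216 K

R_⋆ = 0.640 × 6.96×10⁸ = 4.45×10⁸ m.
L = 4πR_⋆²σT_⋆⁴ = 4π(4.45×10⁸)² × 5.67×10⁻⁸ × (4610)⁴ = 6.39×10²⁵ W.
S = L/(4πd²) = 712 W m⁻².
Energy balance: absorbed = emitted ⇒ πR²·S(1−A) = 4πR²·σT_eq⁴, so T_eq⁴ = S(1−A)/(4σ).
T_eq = [712 × 0.69 / (4 × 5.67×10⁻⁸)]^(1/4) = (2.16×10⁹)^(1/4) = 216 K.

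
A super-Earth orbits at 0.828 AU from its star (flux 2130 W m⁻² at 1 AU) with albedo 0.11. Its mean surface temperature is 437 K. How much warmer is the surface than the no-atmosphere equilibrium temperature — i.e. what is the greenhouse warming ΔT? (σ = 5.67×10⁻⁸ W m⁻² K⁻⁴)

ΔT ≈ 104.7 K

S = 2130/0.828² = 3107 W m⁻².
T_eq = [S(1−A)/(4σ)]^(1/4) = [3107×0.89/(4×5.67×10⁻⁸)]^(1/4) = 332.3 K.
ΔT = T_surf − T_eq = 437 − 332.3.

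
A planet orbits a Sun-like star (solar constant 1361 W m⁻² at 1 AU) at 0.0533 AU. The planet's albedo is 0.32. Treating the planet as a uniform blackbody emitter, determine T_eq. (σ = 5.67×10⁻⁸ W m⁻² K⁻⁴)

T_eq ≈ 1090 K

Flux at 0.0533 AU: S = 1361/0.0533² = 4.79×10⁵ W m⁻².
Energy balance: absorbed = emitted ⇒ πR²·S(1−A) = 4πR²·σT_eq⁴, so T_eq⁴ = S(1−A)/(4σ).
T_eq = [4.79×10⁵ × 0.68 / (4 × 5.67×10⁻⁸)]^(1/4) = (1.44×10¹²)^(1/4) = 1090 K.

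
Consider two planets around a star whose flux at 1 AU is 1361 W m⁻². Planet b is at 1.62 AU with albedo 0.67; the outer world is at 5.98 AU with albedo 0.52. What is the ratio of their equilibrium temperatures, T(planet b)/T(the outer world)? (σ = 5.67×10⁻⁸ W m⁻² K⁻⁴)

T_eq = [S₀(1−A)/(4σd²)]^(1/4), so T ∝ (1−A)^(1/4) / √d.
T₁ = [1361×0.33/(4×5.67×10⁻⁸×1.62²)]^(1/4) = 165.74 K.
T₂ = [1361×0.48/(4×5.67×10⁻⁸×5.98²)]^(1/4) = 94.74 K.

T₁/T₂ ≈ 1.749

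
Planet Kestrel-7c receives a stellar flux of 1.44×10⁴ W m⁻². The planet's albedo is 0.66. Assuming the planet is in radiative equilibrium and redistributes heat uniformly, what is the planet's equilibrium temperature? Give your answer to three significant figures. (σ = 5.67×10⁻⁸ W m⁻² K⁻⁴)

Energy balance: absorbed = emitted ⇒ πR²·S(1−A) = 4πR²·σT_eq⁴, so T_eq⁴ = S(1−A)/(4σ).
T_eq = [1.44×10⁴ × 0.34 / (4 × 5.67×10⁻⁸)]^(1/4) = (2.16×10¹⁰)^(1/4) = 383 K.

T_eq ≈ 383 K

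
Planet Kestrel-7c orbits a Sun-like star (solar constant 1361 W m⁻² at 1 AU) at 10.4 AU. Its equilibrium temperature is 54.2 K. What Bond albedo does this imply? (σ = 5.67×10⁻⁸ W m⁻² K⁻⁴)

A ≈ 0.84

Flux at 10.4 AU: S = 1361/10.4² = 12.6 W m⁻².
From T_eq⁴ = S(1−A)/(4σ): 1−A = 4σT_eq⁴/S.
1−A = 4 × 5.67×10⁻⁸ × (54.2)⁴ / 12.6 = 0.156.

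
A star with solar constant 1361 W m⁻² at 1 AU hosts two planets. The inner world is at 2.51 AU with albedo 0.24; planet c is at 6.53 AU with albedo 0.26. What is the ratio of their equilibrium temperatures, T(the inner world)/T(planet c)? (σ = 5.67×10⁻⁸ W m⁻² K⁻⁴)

T₁/T₂ ≈ 1.624

T_eq = [S₀(1−A)/(4σd²)]^(1/4), so T ∝ (1−A)^(1/4) / √d.
T₁ = [1361×0.76/(4×5.67×10⁻⁸×2.51²)]^(1/4) = 164.03 K.
T₂ = [1361×0.74/(4×5.67×10⁻⁸×6.53²)]^(1/4) = 101.02 K.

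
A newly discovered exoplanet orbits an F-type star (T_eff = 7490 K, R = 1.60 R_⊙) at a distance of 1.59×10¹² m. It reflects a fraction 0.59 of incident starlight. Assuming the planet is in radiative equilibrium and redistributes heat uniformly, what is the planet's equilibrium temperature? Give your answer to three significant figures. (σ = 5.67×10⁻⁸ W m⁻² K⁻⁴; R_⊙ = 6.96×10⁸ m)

R_⋆ = 1.60 × 6.96×10⁸ = 1.11×10⁹ m.
L = 4πR_⋆²σT_⋆⁴ = 4π(1.11×10⁹)² × 5.67×10⁻⁸ × (7490)⁴ = 2.78×10²⁷ W.
S = L/(4πd²) = 87.5 W m⁻².
Energy balance: absorbed = emitted ⇒ πR²·S(1−A) = 4πR²·σT_eq⁴, so T_eq⁴ = S(1−A)/(4σ).
T_eq = [87.5 × 0.41 / (4 × 5.67×10⁻⁸)]^(1/4) = (1.58×10⁸)^(1/4) = 112 K.

T_eq ≈ 112 K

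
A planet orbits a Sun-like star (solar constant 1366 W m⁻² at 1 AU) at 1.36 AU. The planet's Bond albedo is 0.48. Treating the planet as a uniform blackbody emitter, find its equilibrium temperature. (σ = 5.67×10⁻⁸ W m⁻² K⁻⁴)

Flux at 1.36 AU: S = 1366/1.36² = 739 W m⁻².
Energy balance: absorbed = emitted ⇒ πR²·S(1−A) = 4πR²·σT_eq⁴, so T_eq⁴ = S(1−A)/(4σ).
T_eq = [739 × 0.52 / (4 × 5.67×10⁻⁸)]^(1/4) = (1.69×10⁹)^(1/4) = 203 K.

T_eq ≈ 203 K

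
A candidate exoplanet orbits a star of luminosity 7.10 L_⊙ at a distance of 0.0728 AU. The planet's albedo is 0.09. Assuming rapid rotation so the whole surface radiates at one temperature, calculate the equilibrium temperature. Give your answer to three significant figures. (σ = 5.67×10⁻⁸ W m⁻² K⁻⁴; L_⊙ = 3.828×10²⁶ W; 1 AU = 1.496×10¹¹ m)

T_eq ≈ 1640 K

d = 0.0728 AU = 1.09×10¹⁰ m.
L = 7.10 × 3.828×10²⁶ = 2.72×10²⁷ W.
Flux: S = L/(4πd²) = 2.72×10²⁷/(4π×(1.09×10¹⁰)²) = 1.82×10⁶ W m⁻².
Energy balance: absorbed = emitted ⇒ πR²·S(1−A) = 4πR²·σT_eq⁴, so T_eq⁴ = S(1−A)/(4σ).
T_eq = [1.82×10⁶ × 0.91 / (4 × 5.67×10⁻⁸)]^(1/4) = (7.32×10¹²)^(1/4) = 1640 K.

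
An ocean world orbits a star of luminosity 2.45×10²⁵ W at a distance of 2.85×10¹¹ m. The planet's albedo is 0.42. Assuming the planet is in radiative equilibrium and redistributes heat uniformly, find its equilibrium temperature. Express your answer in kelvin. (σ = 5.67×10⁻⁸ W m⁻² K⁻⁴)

Flux: S = L/(4πd²) = 2.45×10²⁵/(4π×(2.85×10¹¹)²) = 24.0 W m⁻².
Energy balance: absorbed = emitted ⇒ πR²·S(1−A) = 4πR²·σT_eq⁴, so T_eq⁴ = S(1−A)/(4σ).
T_eq = [24.0 × 0.58 / (4 × 5.67×10⁻⁸)]^(1/4) = (6.14×10⁷)^(1/4) = 88.5 K.

T_eq ≈ 88.5 K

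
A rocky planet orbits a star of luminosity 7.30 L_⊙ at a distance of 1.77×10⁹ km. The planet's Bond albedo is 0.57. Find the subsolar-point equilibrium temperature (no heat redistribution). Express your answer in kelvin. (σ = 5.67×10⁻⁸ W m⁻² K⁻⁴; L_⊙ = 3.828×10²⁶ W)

d = 1.77×10⁹ km = 1.77×10¹² m.
L = 7.30 × 3.828×10²⁶ = 2.79×10²⁷ W.
Flux: S = L/(4πd²) = 2.79×10²⁷/(4π×(1.77×10¹²)²) = 71.0 W m⁻².
At the subsolar point the surface absorbs S(1−A) and emits σT⁴ per unit area — no factor of 4, since only the local patch is in balance.
T = [71.0 × 0.43 / 5.67×10⁻⁸]^(1/4) = (5.38×10⁸)^(1/4) = 152 K.

T_ss ≈ 152 K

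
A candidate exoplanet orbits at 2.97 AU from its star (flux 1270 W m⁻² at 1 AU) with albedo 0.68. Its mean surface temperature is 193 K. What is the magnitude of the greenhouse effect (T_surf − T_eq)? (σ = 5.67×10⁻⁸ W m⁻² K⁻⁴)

S = 1270/2.97² = 144.0 W m⁻².
T_eq = [S(1−A)/(4σ)]^(1/4) = [144.0×0.32/(4×5.67×10⁻⁸)]^(1/4) = 119.4 K.
ΔT = T_surf − T_eq = 193 − 119.4.

ΔT ≈ 73.6 K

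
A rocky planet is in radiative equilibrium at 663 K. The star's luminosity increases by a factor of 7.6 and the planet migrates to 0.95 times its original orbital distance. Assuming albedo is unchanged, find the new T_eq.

T_eq ≈ 1130 K

T_eq ∝ L^(1/4) · d^(−1/2).
T′ = 663 × 7.6^(1/4) / 0.95^(1/2) = 1130 K.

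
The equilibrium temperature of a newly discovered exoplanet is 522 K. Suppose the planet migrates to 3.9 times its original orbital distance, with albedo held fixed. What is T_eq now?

T_eq ∝ L^(1/4) · d^(−1/2).
T′ = 522 / 3.9^(1/2) = 264 K.

T_eq ≈ 264 K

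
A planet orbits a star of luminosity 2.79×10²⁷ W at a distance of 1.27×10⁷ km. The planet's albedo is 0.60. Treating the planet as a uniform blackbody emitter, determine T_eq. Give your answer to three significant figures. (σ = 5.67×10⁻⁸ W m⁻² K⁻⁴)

T_eq ≈ 1250 K

d = 1.27×10⁷ km = 1.27×10¹⁰ m.
Flux: S = L/(4πd²) = 2.79×10²⁷/(4π×(1.27×10¹⁰)²) = 1.38×10⁶ W m⁻².
Energy balance: absorbed = emitted ⇒ πR²·S(1−A) = 4πR²·σT_eq⁴, so T_eq⁴ = S(1−A)/(4σ).
T_eq = [1.38×10⁶ × 0.40 / (4 × 5.67×10⁻⁸)]^(1/4) = (2.43×10¹²)^(1/4) = 1250 K.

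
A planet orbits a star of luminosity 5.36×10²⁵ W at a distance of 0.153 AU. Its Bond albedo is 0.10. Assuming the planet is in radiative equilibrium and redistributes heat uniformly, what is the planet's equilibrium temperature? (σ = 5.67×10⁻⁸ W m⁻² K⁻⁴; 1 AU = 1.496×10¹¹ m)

d = 0.153 AU = 2.29×10¹⁰ m.
Flux: S = L/(4πd²) = 5.36×10²⁵/(4π×(2.29×10¹⁰)²) = 8140 W m⁻².
Energy balance: absorbed = emitted ⇒ πR²·S(1−A) = 4πR²·σT_eq⁴, so T_eq⁴ = S(1−A)/(4σ).
T_eq = [8140 × 0.90 / (4 × 5.67×10⁻⁸)]^(1/4) = (3.23×10¹⁰)^(1/4) = 424 K.

T_eq ≈ 424 K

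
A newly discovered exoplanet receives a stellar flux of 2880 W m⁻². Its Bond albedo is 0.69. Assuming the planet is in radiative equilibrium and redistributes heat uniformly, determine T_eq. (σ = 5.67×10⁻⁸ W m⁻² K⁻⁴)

Energy balance: absorbed = emitted ⇒ πR²·S(1−A) = 4πR²·σT_eq⁴, so T_eq⁴ = S(1−A)/(4σ).
T_eq = [2880 × 0.31 / (4 × 5.67×10⁻⁸)]^(1/4) = (3.94×10⁹)^(1/4) = 250 K.

T_eq ≈ 250 K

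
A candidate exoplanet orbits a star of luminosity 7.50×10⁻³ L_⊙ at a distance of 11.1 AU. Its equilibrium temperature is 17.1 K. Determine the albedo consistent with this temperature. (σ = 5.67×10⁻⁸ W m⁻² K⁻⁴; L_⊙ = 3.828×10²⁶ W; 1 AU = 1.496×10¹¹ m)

A ≈ 0.77

d = 11.1 AU = 1.66×10¹² m.
L = 7.50×10⁻³ × 3.828×10²⁶ = 2.87×10²⁴ W.
Flux: S = L/(4πd²) = 2.87×10²⁴/(4π×(1.66×10¹²)²) = 0.0829 W m⁻².
From T_eq⁴ = S(1−A)/(4σ): 1−A = 4σT_eq⁴/S.
1−A = 4 × 5.67×10⁻⁸ × (17.1)⁴ / 0.0829 = 0.234.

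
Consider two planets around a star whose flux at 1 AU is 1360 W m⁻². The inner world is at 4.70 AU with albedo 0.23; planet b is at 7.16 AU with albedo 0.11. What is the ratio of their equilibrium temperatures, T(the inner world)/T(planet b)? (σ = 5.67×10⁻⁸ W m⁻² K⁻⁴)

T_eq = [S₀(1−A)/(4σd²)]^(1/4), so T ∝ (1−A)^(1/4) / √d.
T₁ = [1360×0.77/(4×5.67×10⁻⁸×4.70²)]^(1/4) = 120.24 K.
T₂ = [1360×0.89/(4×5.67×10⁻⁸×7.16²)]^(1/4) = 101.01 K.

T₁/T₂ ≈ 1.190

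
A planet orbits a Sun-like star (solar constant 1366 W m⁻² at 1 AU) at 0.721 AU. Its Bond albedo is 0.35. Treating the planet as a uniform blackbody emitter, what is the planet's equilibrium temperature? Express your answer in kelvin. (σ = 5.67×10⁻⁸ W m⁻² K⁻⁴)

Flux at 0.721 AU: S = 1366/0.721² = 2630 W m⁻².
Energy balance: absorbed = emitted ⇒ πR²·S(1−A) = 4πR²·σT_eq⁴, so T_eq⁴ = S(1−A)/(4σ).
T_eq = [2630 × 0.65 / (4 × 5.67×10⁻⁸)]^(1/4) = (7.53×10⁹)^(1/4) = 295 K.

T_eq ≈ 295 K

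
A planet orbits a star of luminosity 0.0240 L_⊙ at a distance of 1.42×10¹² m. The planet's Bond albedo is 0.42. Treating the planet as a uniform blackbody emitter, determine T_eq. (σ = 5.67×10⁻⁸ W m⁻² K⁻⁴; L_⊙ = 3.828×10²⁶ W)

T_eq ≈ 31.0 K

L = 0.0240 × 3.828×10²⁶ = 9.19×10²⁴ W.
Flux: S = L/(4πd²) = 9.19×10²⁴/(4π×(1.42×10¹²)²) = 0.363 W m⁻².
Energy balance: absorbed = emitted ⇒ πR²·S(1−A) = 4πR²·σT_eq⁴, so T_eq⁴ = S(1−A)/(4σ).
T_eq = [0.363 × 0.58 / (4 × 5.67×10⁻⁸)]^(1/4) = (9.27×10⁵)^(1/4) = 31.0 K.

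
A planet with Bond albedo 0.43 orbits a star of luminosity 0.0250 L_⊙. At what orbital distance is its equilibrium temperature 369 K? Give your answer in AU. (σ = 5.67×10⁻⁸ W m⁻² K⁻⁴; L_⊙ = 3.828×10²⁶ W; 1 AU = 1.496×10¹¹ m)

d ≈ 0.0679 AU

L = 0.0250 × 3.828×10²⁶ = 9.57×10²⁴ W.
From T_eq⁴ = L(1−A)/(16πσd²): d = √[L(1−A)/(16πσT_eq⁴)].
d = √[9.57×10²⁴ × 0.57 / (16π × 5.67×10⁻⁸ × (369)⁴)] = 1.02×10¹⁰ m = 0.0679 AU.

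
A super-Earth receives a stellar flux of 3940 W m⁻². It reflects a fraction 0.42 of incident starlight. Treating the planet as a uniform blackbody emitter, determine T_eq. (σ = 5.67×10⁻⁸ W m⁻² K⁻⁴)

Energy balance: absorbed = emitted ⇒ πR²·S(1−A) = 4πR²·σT_eq⁴, so T_eq⁴ = S(1−A)/(4σ).
T_eq = [3940 × 0.58 / (4 × 5.67×10⁻⁸)]^(1/4) = (1.01×10¹⁰)^(1/4) = 317 K.

T_eq ≈ 317 K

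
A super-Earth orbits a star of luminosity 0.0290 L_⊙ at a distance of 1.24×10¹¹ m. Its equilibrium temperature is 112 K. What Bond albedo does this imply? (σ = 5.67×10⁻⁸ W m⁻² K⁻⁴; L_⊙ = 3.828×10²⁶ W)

A ≈ 0.38

L = 0.0290 × 3.828×10²⁶ = 1.11×10²⁵ W.
Flux: S = L/(4πd²) = 1.11×10²⁵/(4π×(1.24×10¹¹)²) = 57.5 W m⁻².
From T_eq⁴ = S(1−A)/(4σ): 1−A = 4σT_eq⁴/S.
1−A = 4 × 5.67×10⁻⁸ × (112)⁴ / 57.5 = 0.621.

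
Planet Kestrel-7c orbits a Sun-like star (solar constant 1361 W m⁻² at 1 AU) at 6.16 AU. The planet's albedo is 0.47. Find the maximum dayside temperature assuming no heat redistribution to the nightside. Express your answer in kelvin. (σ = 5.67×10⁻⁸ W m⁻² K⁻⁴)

T_ss ≈ 135 K

Flux at 6.16 AU: S = 1361/6.16² = 35.9 W m⁻².
With no redistribution each surface element balances locally: S(1−A) = σT⁴.
T = [35.9 × 0.53 / 5.67×10⁻⁸]^(1/4) = (3.35×10⁸)^(1/4) = 135 K.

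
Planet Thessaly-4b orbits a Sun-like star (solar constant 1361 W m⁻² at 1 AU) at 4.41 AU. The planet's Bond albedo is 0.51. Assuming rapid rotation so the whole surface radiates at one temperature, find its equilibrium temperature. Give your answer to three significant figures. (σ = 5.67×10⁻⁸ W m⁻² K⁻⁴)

T_eq ≈ 111 K

Flux at 4.41 AU: S = 1361/4.41² = 70.0 W m⁻².
Energy balance: absorbed = emitted ⇒ πR²·S(1−A) = 4πR²·σT_eq⁴, so T_eq⁴ = S(1−A)/(4σ).
T_eq = [70.0 × 0.49 / (4 × 5.67×10⁻⁸)]^(1/4) = (1.51×10⁸)^(1/4) = 111 K.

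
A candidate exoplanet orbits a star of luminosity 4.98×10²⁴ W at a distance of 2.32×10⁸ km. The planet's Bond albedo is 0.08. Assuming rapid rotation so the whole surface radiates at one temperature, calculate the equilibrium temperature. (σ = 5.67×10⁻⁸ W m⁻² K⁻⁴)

T_eq ≈ 73.9 K

d = 2.32×10⁸ km = 2.32×10¹¹ m.
Flux: S = L/(4πd²) = 4.98×10²⁴/(4π×(2.32×10¹¹)²) = 7.36 W m⁻².
Energy balance: absorbed = emitted ⇒ πR²·S(1−A) = 4πR²·σT_eq⁴, so T_eq⁴ = S(1−A)/(4σ).
T_eq = [7.36 × 0.92 / (4 × 5.67×10⁻⁸)]^(1/4) = (2.99×10⁷)^(1/4) = 73.9 K.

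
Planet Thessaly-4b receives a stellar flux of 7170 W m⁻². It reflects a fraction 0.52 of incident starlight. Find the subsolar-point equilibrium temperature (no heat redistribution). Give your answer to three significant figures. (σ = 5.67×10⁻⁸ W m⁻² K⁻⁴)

T_ss ≈ 496 K

At the subsolar point the surface absorbs S(1−A) and emits σT⁴ per unit area — no factor of 4, since only the local patch is in balance.
T = [7170 × 0.48 / 5.67×10⁻⁸]^(1/4) = (6.07×10¹⁰)^(1/4) = 496 K.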